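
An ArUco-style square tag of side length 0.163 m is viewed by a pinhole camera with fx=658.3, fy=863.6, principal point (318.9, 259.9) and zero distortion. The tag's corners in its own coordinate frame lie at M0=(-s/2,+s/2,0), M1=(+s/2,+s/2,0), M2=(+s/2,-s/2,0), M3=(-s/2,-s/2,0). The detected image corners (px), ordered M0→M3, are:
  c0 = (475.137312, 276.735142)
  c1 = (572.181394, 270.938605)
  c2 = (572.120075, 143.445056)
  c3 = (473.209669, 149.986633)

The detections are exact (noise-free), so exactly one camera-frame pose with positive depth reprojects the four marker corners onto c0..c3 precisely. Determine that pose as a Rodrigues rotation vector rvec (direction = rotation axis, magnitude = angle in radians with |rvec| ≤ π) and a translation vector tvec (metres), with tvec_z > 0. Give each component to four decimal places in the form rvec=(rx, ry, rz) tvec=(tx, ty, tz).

Intrinsics K: fx=658.3, fy=863.6, cx=318.9, cy=259.9
Marker side s = 0.163 m; corners in marker frame (Z=0):
  M0 = (-0.0815, +0.0815, 0)
  M1 = (+0.0815, +0.0815, 0)
  M2 = (+0.0815, -0.0815, 0)
  M3 = (-0.0815, -0.0815, 0)
Detected image corners:
  c0 = (475.137312, 276.735142) px
  c1 = (572.181394, 270.938605) px
  c2 = (572.120075, 143.445056) px
  c3 = (473.209669, 149.986633) px
Planar DLT: solve 8×8 A·h = b for H (H[2,2]=1):
  H  [+585.19652 +67.41387 +523.04601]
  H  [-44.19025 +804.51595 +210.89093]
  H  [-0.03027 +0.11717 +1.00000]
B = K⁻¹H; ‖b₁‖=0.905100, ‖b₂‖=0.905100; λ = 2/(‖b₁‖+‖b₂‖) = 1.104851, sign → tz>0 ⇒ λ=+1.104851
r₁ = λ·B[:,0] = (+0.99836,-0.04647,-0.03344); r₂ = λ·B[:,1] = (+0.05043,+0.99030,+0.12945)
r₃ = r₁×r₂ = (+0.02710,-0.13093,+0.99102); SVD([r₁ r₂ r₃]) → R = UVᵀ:
  R  [+0.99836 +0.05043 +0.02710]
  R  [-0.04647 +0.99030 -0.13093]
  R  [-0.03344 +0.12945 +0.99102]
t = (+0.34263, -0.06270, +1.10485) m
tr R = 2.979683; θ = arccos((tr R − 1)/2) = 0.142659 rad = 8.174°
axis k = ((R−Rᵀ)₃₂, (R−Rᵀ)₁₃, (R−Rᵀ)₂₁) / (2 sinθ) = (+0.915711, +0.212933, -0.340781)
rvec = θ·k = (+0.130635, +0.030377, -0.048616)

rvec=(0.1306, 0.0304, -0.0486) tvec=(0.3426, -0.0627, 1.1049)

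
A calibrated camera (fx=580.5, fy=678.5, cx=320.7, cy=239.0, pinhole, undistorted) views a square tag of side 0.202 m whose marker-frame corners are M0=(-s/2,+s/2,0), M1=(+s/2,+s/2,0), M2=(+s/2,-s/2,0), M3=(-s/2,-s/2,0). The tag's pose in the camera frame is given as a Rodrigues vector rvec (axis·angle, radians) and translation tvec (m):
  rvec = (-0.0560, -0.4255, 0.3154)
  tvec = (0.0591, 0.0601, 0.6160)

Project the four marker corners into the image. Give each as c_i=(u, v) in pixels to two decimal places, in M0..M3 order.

c0=(261.75, 388.80) c1=(426.21, 436.61) c2=(473.15, 234.64) c3=(321.82, 161.23)

Intrinsics K: fx=580.5, fy=678.5, cx=320.7, cy=239.0
Marker side s = 0.202 m; corners in marker frame (Z=0):
  M0 = (-0.1010, +0.1010, 0)
  M1 = (+0.1010, +0.1010, 0)
  M2 = (+0.1010, -0.1010, 0)
  M3 = (-0.1010, -0.1010, 0)
rvec = (-0.0560, -0.4255, 0.3154), |rvec| = θ = 0.53260 rad = 30.516°
Rodrigues: sinθ=0.50778, 1−cosθ=0.13851; R = I + sinθ·[k]× + (1−cosθ)·[k]×²:
    [+0.86302 -0.28906 -0.41429]
    [+0.31233 +0.94989 -0.01214]
    [+0.39704 -0.11892 +0.91006]
t = (0.0591, 0.0601, 0.6160) m
M0: Pc = R·M0+t = (-0.05726, +0.12449, +0.56389); u = 580.5·(-0.05726)/0.56389 + 320.7 = 261.7526, v = 678.5·(+0.12449)/0.56389 + 239.0 = 388.7974
M1: Pc = R·M1+t = (+0.11707, +0.18759, +0.64409); u = 580.5·(+0.11707)/0.64409 + 320.7 = 426.2115, v = 678.5·(+0.18759)/0.64409 + 239.0 = 436.6066
M2: Pc = R·M2+t = (+0.17546, -0.00429, +0.66811); u = 580.5·(+0.17546)/0.66811 + 320.7 = 473.1517, v = 678.5·(-0.00429)/0.66811 + 239.0 = 234.6396
M3: Pc = R·M3+t = (+0.00113, -0.06739, +0.58791); u = 580.5·(+0.00113)/0.58791 + 320.7 = 321.8161, v = 678.5·(-0.06739)/0.58791 + 239.0 = 161.2316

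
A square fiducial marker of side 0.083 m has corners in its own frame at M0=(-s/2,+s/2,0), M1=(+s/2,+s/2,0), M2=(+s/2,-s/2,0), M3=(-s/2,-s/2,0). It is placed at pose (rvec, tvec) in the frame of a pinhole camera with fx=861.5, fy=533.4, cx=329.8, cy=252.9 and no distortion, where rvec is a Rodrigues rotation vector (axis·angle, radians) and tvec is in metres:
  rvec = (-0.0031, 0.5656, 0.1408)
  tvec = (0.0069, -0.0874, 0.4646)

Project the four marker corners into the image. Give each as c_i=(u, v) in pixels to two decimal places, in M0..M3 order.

Intrinsics K: fx=861.5, fy=533.4, cx=329.8, cy=252.9
Marker side s = 0.083 m; corners in marker frame (Z=0):
  M0 = (-0.0415, +0.0415, 0)
  M1 = (+0.0415, +0.0415, 0)
  M2 = (+0.0415, -0.0415, 0)
  M3 = (-0.0415, -0.0415, 0)
rvec = (-0.0031, 0.5656, 0.1408), |rvec| = θ = 0.58287 rad = 33.396°
Rodrigues: sinθ=0.55042, 1−cosθ=0.16511; R = I + sinθ·[k]× + (1−cosθ)·[k]×²:
    [+0.83489 -0.13381 +0.53390]
    [+0.13211 +0.99036 +0.04163]
    [-0.53433 +0.03578 +0.84452]
t = (0.0069, -0.0874, 0.4646) m
M0: Pc = R·M0+t = (-0.03330, -0.05178, +0.48826); u = 861.5·(-0.03330)/0.48826 + 329.8 = 271.0422, v = 533.4·(-0.05178)/0.48826 + 252.9 = 196.3300
M1: Pc = R·M1+t = (+0.03599, -0.04082, +0.44391); u = 861.5·(+0.03599)/0.44391 + 329.8 = 399.6552, v = 533.4·(-0.04082)/0.44391 + 252.9 = 203.8539
M2: Pc = R·M2+t = (+0.04710, -0.12302, +0.44094); u = 861.5·(+0.04710)/0.44094 + 329.8 = 421.8254, v = 533.4·(-0.12302)/0.44094 + 252.9 = 104.0875
M3: Pc = R·M3+t = (-0.02219, -0.13398, +0.48529); u = 861.5·(-0.02219)/0.48529 + 329.8 = 290.3994, v = 533.4·(-0.13398)/0.48529 + 252.9 = 105.6349

c0=(271.04, 196.33) c1=(399.66, 203.85) c2=(421.83, 104.09) c3=(290.40, 105.63)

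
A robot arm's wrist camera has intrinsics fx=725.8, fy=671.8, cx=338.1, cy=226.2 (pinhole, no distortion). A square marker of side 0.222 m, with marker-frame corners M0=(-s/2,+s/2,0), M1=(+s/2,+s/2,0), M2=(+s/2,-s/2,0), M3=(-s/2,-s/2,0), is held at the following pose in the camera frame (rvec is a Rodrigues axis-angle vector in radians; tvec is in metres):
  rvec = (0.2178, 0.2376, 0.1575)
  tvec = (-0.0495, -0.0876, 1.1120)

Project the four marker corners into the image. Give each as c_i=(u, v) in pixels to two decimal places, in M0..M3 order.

Intrinsics K: fx=725.8, fy=671.8, cx=338.1, cy=226.2
Marker side s = 0.222 m; corners in marker frame (Z=0):
  M0 = (-0.1110, +0.1110, 0)
  M1 = (+0.1110, +0.1110, 0)
  M2 = (+0.1110, -0.1110, 0)
  M3 = (-0.1110, -0.1110, 0)
rvec = (0.2178, 0.2376, 0.1575), |rvec| = θ = 0.35874 rad = 20.554°
Rodrigues: sinθ=0.35110, 1−cosθ=0.06366; R = I + sinθ·[k]× + (1−cosθ)·[k]×²:
    [+0.95980 -0.12855 +0.24950]
    [+0.17974 +0.96426 -0.19465]
    [-0.21557 +0.23167 +0.94861]
t = (-0.0495, -0.0876, 1.1120) m
M0: Pc = R·M0+t = (-0.17031, -0.00052, +1.16164); u = 725.8·(-0.17031)/1.16164 + 338.1 = 231.6916, v = 671.8·(-0.00052)/1.16164 + 226.2 = 225.9004
M1: Pc = R·M1+t = (+0.04277, +0.03938, +1.11379); u = 725.8·(+0.04277)/1.11379 + 338.1 = 365.9709, v = 671.8·(+0.03938)/1.11379 + 226.2 = 249.9555
M2: Pc = R·M2+t = (+0.07131, -0.17468, +1.06236); u = 725.8·(+0.07131)/1.06236 + 338.1 = 386.8166, v = 671.8·(-0.17468)/1.06236 + 226.2 = 115.7368
M3: Pc = R·M3+t = (-0.14177, -0.21458, +1.11021); u = 725.8·(-0.14177)/1.11021 + 338.1 = 245.4182, v = 671.8·(-0.21458)/1.11021 + 226.2 = 96.3528

c0=(231.69, 225.90) c1=(365.97, 249.96) c2=(386.82, 115.74) c3=(245.42, 96.35)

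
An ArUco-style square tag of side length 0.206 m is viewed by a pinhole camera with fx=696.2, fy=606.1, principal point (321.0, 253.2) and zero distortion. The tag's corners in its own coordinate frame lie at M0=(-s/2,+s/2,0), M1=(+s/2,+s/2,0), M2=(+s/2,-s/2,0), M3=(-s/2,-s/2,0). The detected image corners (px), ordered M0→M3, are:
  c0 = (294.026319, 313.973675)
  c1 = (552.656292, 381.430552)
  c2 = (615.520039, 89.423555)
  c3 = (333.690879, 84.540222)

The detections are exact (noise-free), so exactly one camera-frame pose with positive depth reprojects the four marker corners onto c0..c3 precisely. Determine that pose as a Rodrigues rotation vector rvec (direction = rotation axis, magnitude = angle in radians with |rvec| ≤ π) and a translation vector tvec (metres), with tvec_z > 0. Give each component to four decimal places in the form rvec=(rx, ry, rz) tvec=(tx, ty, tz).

rvec=(0.0424, 0.6187, 0.1748) tvec=(0.0766, -0.0282, 0.4811)

Intrinsics K: fx=696.2, fy=606.1, cx=321.0, cy=253.2
Marker side s = 0.206 m; corners in marker frame (Z=0):
  M0 = (-0.1030, +0.1030, 0)
  M1 = (+0.1030, +0.1030, 0)
  M2 = (+0.1030, -0.1030, 0)
  M3 = (-0.1030, -0.1030, 0)
Detected image corners:
  c0 = (294.026319, 313.973675) px
  c1 = (552.656292, 381.430552) px
  c2 = (615.520039, 89.423555) px
  c3 = (333.690879, 84.540222) px
Planar DLT: solve 8×8 A·h = b for H (H[2,2]=1):
  H  [+775.72774 -156.32128 +431.88774]
  H  [-80.40070 +1288.44185 +217.68315]
  H  [-1.19152 +0.19071 +1.00000]
B = K⁻¹H; ‖b₁‖=2.078610, ‖b₂‖=2.078610; λ = 2/(‖b₁‖+‖b₂‖) = 0.481091, sign → tz>0 ⇒ λ=+0.481091
r₁ = λ·B[:,0] = (+0.80035,+0.17565,-0.57323); r₂ = λ·B[:,1] = (-0.15032,+0.98437,+0.09175)
r₃ = r₁×r₂ = (+0.58038,+0.01274,+0.81424); SVD([r₁ r₂ r₃]) → R = UVᵀ:
  R  [+0.80035 -0.15032 +0.58038]
  R  [+0.17565 +0.98437 +0.01274]
  R  [-0.57323 +0.09175 +0.81424]
t = (+0.07663, -0.02819, +0.48109) m
tr R = 2.598960; θ = arccos((tr R − 1)/2) = 0.644367 rad = 36.920°
axis k = ((R−Rᵀ)₃₂, (R−Rᵀ)₁₃, (R−Rᵀ)₂₁) / (2 sinθ) = (+0.065765, +0.960236, +0.271332)
rvec = θ·k = (+0.042377, +0.618745, +0.174838)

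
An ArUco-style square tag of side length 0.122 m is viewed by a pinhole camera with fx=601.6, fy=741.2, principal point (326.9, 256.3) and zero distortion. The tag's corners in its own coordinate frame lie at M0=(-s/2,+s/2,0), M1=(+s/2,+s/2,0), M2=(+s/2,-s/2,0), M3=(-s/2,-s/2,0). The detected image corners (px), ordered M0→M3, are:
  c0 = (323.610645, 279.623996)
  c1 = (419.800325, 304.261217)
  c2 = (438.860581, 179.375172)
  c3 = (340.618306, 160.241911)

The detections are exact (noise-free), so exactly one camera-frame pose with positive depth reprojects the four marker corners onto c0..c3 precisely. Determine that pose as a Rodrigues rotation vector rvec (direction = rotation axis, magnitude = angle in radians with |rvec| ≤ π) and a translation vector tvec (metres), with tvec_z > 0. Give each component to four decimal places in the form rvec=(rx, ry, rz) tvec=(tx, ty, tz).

rvec=(0.0482, 0.2930, 0.1831) tvec=(0.0638, -0.0249, 0.7295)

Intrinsics K: fx=601.6, fy=741.2, cx=326.9, cy=256.3
Marker side s = 0.122 m; corners in marker frame (Z=0):
  M0 = (-0.0610, +0.0610, 0)
  M1 = (+0.0610, +0.0610, 0)
  M2 = (+0.0610, -0.0610, 0)
  M3 = (-0.0610, -0.0610, 0)
Detected image corners:
  c0 = (323.610645, 279.623996) px
  c1 = (419.800325, 304.261217) px
  c2 = (438.860581, 179.375172) px
  c3 = (340.618306, 160.241911) px
Planar DLT: solve 8×8 A·h = b for H (H[2,2]=1):
  H  [+649.26484 -109.09971 +379.51780]
  H  [+90.05879 +1023.92523 +230.99381]
  H  [-0.38751 +0.10118 +1.00000]
B = K⁻¹H; ‖b₁‖=1.370778, ‖b₂‖=1.370778; λ = 2/(‖b₁‖+‖b₂‖) = 0.729513, sign → tz>0 ⇒ λ=+0.729513
r₁ = λ·B[:,0] = (+0.94093,+0.18639,-0.28270); r₂ = λ·B[:,1] = (-0.17240,+0.98226,+0.07381)
r₃ = r₁×r₂ = (+0.29144,-0.02071,+0.95637); SVD([r₁ r₂ r₃]) → R = UVᵀ:
  R  [+0.94093 -0.17240 +0.29144]
  R  [+0.18639 +0.98226 -0.02071]
  R  [-0.28270 +0.07381 +0.95637]
t = (+0.06381, -0.02491, +0.72951) m
tr R = 2.879547; θ = arccos((tr R − 1)/2) = 0.348829 rad = 19.986°
axis k = ((R−Rᵀ)₃₂, (R−Rᵀ)₁₃, (R−Rᵀ)₂₁) / (2 sinθ) = (+0.138273, +0.839877, +0.524868)
rvec = θ·k = (+0.048234, +0.292973, +0.183089)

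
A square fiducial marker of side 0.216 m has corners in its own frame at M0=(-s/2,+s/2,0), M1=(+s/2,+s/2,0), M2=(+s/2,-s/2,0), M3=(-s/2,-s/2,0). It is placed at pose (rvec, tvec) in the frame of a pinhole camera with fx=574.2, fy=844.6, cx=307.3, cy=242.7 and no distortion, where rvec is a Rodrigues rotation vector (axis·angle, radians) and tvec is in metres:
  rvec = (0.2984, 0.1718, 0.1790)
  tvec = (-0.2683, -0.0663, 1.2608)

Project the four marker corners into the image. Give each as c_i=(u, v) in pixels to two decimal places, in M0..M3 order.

c0=(136.62, 251.51) c1=(226.60, 280.24) c2=(237.46, 140.82) c3=(142.43, 113.98)

Intrinsics K: fx=574.2, fy=844.6, cx=307.3, cy=242.7
Marker side s = 0.216 m; corners in marker frame (Z=0):
  M0 = (-0.1080, +0.1080, 0)
  M1 = (+0.1080, +0.1080, 0)
  M2 = (+0.1080, -0.1080, 0)
  M3 = (-0.1080, -0.1080, 0)
rvec = (0.2984, 0.1718, 0.1790), |rvec| = θ = 0.38807 rad = 22.235°
Rodrigues: sinθ=0.37840, 1−cosθ=0.07436; R = I + sinθ·[k]× + (1−cosθ)·[k]×²:
    [+0.96961 -0.14923 +0.19389]
    [+0.19985 +0.94021 -0.27578]
    [-0.14115 +0.30615 +0.94146]
t = (-0.2683, -0.0663, 1.2608) m
M0: Pc = R·M0+t = (-0.38913, +0.01366, +1.30911); u = 574.2·(-0.38913)/1.30911 + 307.3 = 136.6183, v = 844.6·(+0.01366)/1.30911 + 242.7 = 251.5124
M1: Pc = R·M1+t = (-0.17970, +0.05683, +1.27862); u = 574.2·(-0.17970)/1.27862 + 307.3 = 226.6011, v = 844.6·(+0.05683)/1.27862 + 242.7 = 280.2376
M2: Pc = R·M2+t = (-0.14747, -0.14626, +1.21249); u = 574.2·(-0.14747)/1.21249 + 307.3 = 237.4646, v = 844.6·(-0.14626)/1.21249 + 242.7 = 140.8186
M3: Pc = R·M3+t = (-0.35690, -0.18943, +1.24298); u = 574.2·(-0.35690)/1.24298 + 307.3 = 142.4281, v = 844.6·(-0.18943)/1.24298 + 242.7 = 113.9849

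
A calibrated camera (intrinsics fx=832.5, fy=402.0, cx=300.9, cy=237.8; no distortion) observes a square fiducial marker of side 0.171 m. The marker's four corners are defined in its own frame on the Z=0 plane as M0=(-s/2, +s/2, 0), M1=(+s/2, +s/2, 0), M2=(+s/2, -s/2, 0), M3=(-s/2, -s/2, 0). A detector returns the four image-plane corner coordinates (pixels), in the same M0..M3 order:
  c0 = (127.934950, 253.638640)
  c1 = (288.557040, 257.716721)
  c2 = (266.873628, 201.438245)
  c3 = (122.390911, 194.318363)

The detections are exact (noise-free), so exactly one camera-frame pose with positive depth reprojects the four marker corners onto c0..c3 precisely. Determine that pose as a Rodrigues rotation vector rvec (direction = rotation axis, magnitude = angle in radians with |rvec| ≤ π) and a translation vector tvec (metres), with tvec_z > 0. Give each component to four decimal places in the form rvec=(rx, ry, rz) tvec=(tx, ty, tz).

Intrinsics K: fx=832.5, fy=402.0, cx=300.9, cy=237.8
Marker side s = 0.171 m; corners in marker frame (Z=0):
  M0 = (-0.0855, +0.0855, 0)
  M1 = (+0.0855, +0.0855, 0)
  M2 = (+0.0855, -0.0855, 0)
  M3 = (-0.0855, -0.0855, 0)
Detected image corners:
  c0 = (127.934950, 253.638640) px
  c1 = (288.557040, 257.716721) px
  c2 = (266.873628, 201.438245) px
  c3 = (122.390911, 194.318363) px
Planar DLT: solve 8×8 A·h = b for H (H[2,2]=1):
  H  [+964.20275 -50.18636 +203.47865]
  H  [+117.34965 +189.91517 +225.25625]
  H  [+0.37090 -0.65179 +1.00000]
B = K⁻¹H; ‖b₁‖=1.091647, ‖b₂‖=1.091647; λ = 2/(‖b₁‖+‖b₂‖) = 0.916047, sign → tz>0 ⇒ λ=+0.916047
r₁ = λ·B[:,0] = (+0.93816,+0.06643,+0.33976); r₂ = λ·B[:,1] = (+0.16058,+0.78595,-0.59707)
r₃ = r₁×r₂ = (-0.30670,+0.61471,+0.72669); SVD([r₁ r₂ r₃]) → R = UVᵀ:
  R  [+0.93816 +0.16058 -0.30670]
  R  [+0.06643 +0.78595 +0.61471]
  R  [+0.33976 -0.59707 +0.72669]
t = (-0.10720, -0.02858, +0.91605) m
tr R = 2.450805; θ = arccos((tr R − 1)/2) = 0.759177 rad = 43.498°
axis k = ((R−Rᵀ)₃₂, (R−Rᵀ)₁₃, (R−Rᵀ)₂₁) / (2 sinθ) = (-0.880233, -0.469586, -0.068395)
rvec = θ·k = (-0.668253, -0.356499, -0.051924)

rvec=(-0.6683, -0.3565, -0.0519) tvec=(-0.1072, -0.0286, 0.9160)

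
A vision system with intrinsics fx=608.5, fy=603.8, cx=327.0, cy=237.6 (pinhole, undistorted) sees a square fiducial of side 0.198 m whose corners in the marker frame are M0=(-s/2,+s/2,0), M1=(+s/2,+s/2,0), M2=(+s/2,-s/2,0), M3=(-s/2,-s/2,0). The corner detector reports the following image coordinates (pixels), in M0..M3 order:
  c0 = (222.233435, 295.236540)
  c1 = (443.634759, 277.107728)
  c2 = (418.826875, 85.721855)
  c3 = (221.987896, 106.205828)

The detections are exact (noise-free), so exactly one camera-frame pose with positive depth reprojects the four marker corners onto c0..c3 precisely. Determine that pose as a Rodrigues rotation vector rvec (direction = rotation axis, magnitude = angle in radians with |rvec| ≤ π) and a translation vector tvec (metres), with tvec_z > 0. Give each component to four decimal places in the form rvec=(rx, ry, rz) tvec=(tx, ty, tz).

rvec=(-0.3407, 0.0845, -0.0750) tvec=(-0.0018, -0.0494, 0.5744)

Intrinsics K: fx=608.5, fy=603.8, cx=327.0, cy=237.6
Marker side s = 0.198 m; corners in marker frame (Z=0):
  M0 = (-0.0990, +0.0990, 0)
  M1 = (+0.0990, +0.0990, 0)
  M2 = (+0.0990, -0.0990, 0)
  M3 = (-0.0990, -0.0990, 0)
Detected image corners:
  c0 = (222.233435, 295.236540) px
  c1 = (443.634759, 277.107728) px
  c2 = (418.826875, 85.721855) px
  c3 = (221.987896, 106.205828) px
Planar DLT: solve 8×8 A·h = b for H (H[2,2]=1):
  H  [+1012.70906 -128.88002 +325.04451]
  H  [-121.16330 +848.62898 +185.66813]
  H  [-0.12201 -0.58590 +1.00000]
B = K⁻¹H; ‖b₁‖=1.740839, ‖b₂‖=1.740839; λ = 2/(‖b₁‖+‖b₂‖) = 0.574436, sign → tz>0 ⇒ λ=+0.574436
r₁ = λ·B[:,0] = (+0.99368,-0.08769,-0.07008); r₂ = λ·B[:,1] = (+0.05920,+0.93980,-0.33656)
r₃ = r₁×r₂ = (+0.09538,+0.33029,+0.93905); SVD([r₁ r₂ r₃]) → R = UVᵀ:
  R  [+0.99368 +0.05920 +0.09538]
  R  [-0.08769 +0.93980 +0.33029]
  R  [-0.07008 -0.33656 +0.93905]
t = (-0.00185, -0.04941, +0.57444) m
tr R = 2.872527; θ = arccos((tr R − 1)/2) = 0.358958 rad = 20.567°
axis k = ((R−Rᵀ)₃₂, (R−Rᵀ)₁₃, (R−Rᵀ)₂₁) / (2 sinθ) = (-0.949120, +0.235502, -0.209069)
rvec = θ·k = (-0.340694, +0.084535, -0.075047)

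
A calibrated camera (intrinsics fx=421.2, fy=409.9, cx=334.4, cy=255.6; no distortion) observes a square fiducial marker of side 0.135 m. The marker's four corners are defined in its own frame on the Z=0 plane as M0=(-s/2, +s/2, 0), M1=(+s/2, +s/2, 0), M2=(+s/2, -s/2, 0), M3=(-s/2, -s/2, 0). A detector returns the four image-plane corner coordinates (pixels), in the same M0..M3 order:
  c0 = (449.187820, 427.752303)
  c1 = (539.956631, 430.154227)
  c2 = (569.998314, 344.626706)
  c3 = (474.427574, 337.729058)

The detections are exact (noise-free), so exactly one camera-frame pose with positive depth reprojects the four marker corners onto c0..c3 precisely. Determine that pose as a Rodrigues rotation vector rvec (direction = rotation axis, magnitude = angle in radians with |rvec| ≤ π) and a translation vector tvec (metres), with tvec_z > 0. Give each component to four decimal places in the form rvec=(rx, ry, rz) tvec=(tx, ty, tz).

Intrinsics K: fx=421.2, fy=409.9, cx=334.4, cy=255.6
Marker side s = 0.135 m; corners in marker frame (Z=0):
  M0 = (-0.0675, +0.0675, 0)
  M1 = (+0.0675, +0.0675, 0)
  M2 = (+0.0675, -0.0675, 0)
  M3 = (-0.0675, -0.0675, 0)
Detected image corners:
  c0 = (449.187820, 427.752303) px
  c1 = (539.956631, 430.154227) px
  c2 = (569.998314, 344.626706) px
  c3 = (474.427574, 337.729058) px
Planar DLT: solve 8×8 A·h = b for H (H[2,2]=1):
  H  [+869.33749 +42.25476 +509.05051]
  H  [+170.06083 +837.19492 +386.56282]
  H  [+0.35362 +0.48668 +1.00000]
B = K⁻¹H; ‖b₁‖=1.828297, ‖b₂‖=1.828297; λ = 2/(‖b₁‖+‖b₂‖) = 0.546957, sign → tz>0 ⇒ λ=+0.546957
r₁ = λ·B[:,0] = (+0.97534,+0.10632,+0.19341); r₂ = λ·B[:,1] = (-0.15647,+0.95114,+0.26619)
r₃ = r₁×r₂ = (-0.15566,-0.28989,+0.94432); SVD([r₁ r₂ r₃]) → R = UVᵀ:
  R  [+0.97534 -0.15647 -0.15566]
  R  [+0.10632 +0.95114 -0.28989]
  R  [+0.19341 +0.26619 +0.94432]
t = (+0.22680, +0.17475, +0.54696) m
tr R = 2.870792; θ = arccos((tr R − 1)/2) = 0.361420 rad = 20.708°
axis k = ((R−Rᵀ)₃₂, (R−Rᵀ)₁₃, (R−Rᵀ)₂₁) / (2 sinθ) = (+0.786315, -0.493594, +0.371582)
rvec = θ·k = (+0.284190, -0.178395, +0.134297)

rvec=(0.2842, -0.1784, 0.1343) tvec=(0.2268, 0.1748, 0.5470)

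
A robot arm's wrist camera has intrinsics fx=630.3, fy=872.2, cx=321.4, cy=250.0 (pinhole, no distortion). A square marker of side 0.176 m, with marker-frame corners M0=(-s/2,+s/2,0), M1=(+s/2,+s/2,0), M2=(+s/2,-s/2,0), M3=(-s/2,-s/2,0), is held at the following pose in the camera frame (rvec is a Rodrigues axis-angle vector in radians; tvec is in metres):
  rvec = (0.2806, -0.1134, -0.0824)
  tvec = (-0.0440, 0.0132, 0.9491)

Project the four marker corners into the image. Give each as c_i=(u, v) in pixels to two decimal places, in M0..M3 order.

c0=(239.49, 345.80) c1=(352.76, 328.95) c2=(346.66, 175.61) c3=(227.17, 190.42)

Intrinsics K: fx=630.3, fy=872.2, cx=321.4, cy=250.0
Marker side s = 0.176 m; corners in marker frame (Z=0):
  M0 = (-0.0880, +0.0880, 0)
  M1 = (+0.0880, +0.0880, 0)
  M2 = (+0.0880, -0.0880, 0)
  M3 = (-0.0880, -0.0880, 0)
rvec = (0.2806, -0.1134, -0.0824), |rvec| = θ = 0.31366 rad = 17.972°
Rodrigues: sinθ=0.30855, 1−cosθ=0.04879; R = I + sinθ·[k]× + (1−cosθ)·[k]×²:
    [+0.99026 +0.06528 -0.12302]
    [-0.09684 +0.95759 -0.27139]
    [+0.10008 +0.28066 +0.95458]
t = (-0.0440, 0.0132, 0.9491) m
M0: Pc = R·M0+t = (-0.12540, +0.10599, +0.96499); u = 630.3·(-0.12540)/0.96499 + 321.4 = 239.4940, v = 872.2·(+0.10599)/0.96499 + 250.0 = 345.7976
M1: Pc = R·M1+t = (+0.04889, +0.08895, +0.98261); u = 630.3·(+0.04889)/0.98261 + 321.4 = 352.7588, v = 872.2·(+0.08895)/0.98261 + 250.0 = 328.9521
M2: Pc = R·M2+t = (+0.03740, -0.07959, +0.93321); u = 630.3·(+0.03740)/0.93321 + 321.4 = 346.6592, v = 872.2·(-0.07959)/0.93321 + 250.0 = 175.6141
M3: Pc = R·M3+t = (-0.13689, -0.06255, +0.91559); u = 630.3·(-0.13689)/0.91559 + 321.4 = 227.1665, v = 872.2·(-0.06255)/0.91559 + 250.0 = 190.4183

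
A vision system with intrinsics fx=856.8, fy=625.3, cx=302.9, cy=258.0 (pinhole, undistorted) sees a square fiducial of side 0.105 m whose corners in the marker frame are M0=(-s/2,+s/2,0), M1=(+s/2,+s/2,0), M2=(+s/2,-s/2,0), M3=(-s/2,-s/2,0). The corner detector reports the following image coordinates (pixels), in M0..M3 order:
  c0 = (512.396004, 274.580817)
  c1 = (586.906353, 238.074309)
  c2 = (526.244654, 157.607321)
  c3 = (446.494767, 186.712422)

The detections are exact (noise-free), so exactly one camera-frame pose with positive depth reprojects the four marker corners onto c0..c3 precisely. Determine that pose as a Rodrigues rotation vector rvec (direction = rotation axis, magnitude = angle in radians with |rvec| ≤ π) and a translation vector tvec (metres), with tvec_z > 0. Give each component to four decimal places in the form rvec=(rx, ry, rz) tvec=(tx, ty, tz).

rvec=(-0.1692, -0.5843, -0.4751) tvec=(0.1735, -0.0488, 0.6859)

Intrinsics K: fx=856.8, fy=625.3, cx=302.9, cy=258.0
Marker side s = 0.105 m; corners in marker frame (Z=0):
  M0 = (-0.0525, +0.0525, 0)
  M1 = (+0.0525, +0.0525, 0)
  M2 = (+0.0525, -0.0525, 0)
  M3 = (-0.0525, -0.0525, 0)
Detected image corners:
  c0 = (512.396004, 274.580817) px
  c1 = (586.906353, 238.074309) px
  c2 = (526.244654, 157.607321) px
  c3 = (446.494767, 186.712422) px
Planar DLT: solve 8×8 A·h = b for H (H[2,2]=1):
  H  [+1162.29778 +585.83814 +519.63153]
  H  [-135.49372 +793.55076 +213.46550]
  H  [+0.82563 -0.03043 +1.00000]
B = K⁻¹H; ‖b₁‖=1.458023, ‖b₂‖=1.458023; λ = 2/(‖b₁‖+‖b₂‖) = 0.685860, sign → tz>0 ⇒ λ=+0.685860
r₁ = λ·B[:,0] = (+0.73022,-0.38226,+0.56627); r₂ = λ·B[:,1] = (+0.47634,+0.87902,-0.02087)
r₃ = r₁×r₂ = (-0.48978,+0.28497,+0.82396); SVD([r₁ r₂ r₃]) → R = UVᵀ:
  R  [+0.73022 +0.47634 -0.48978]
  R  [-0.38226 +0.87902 +0.28497]
  R  [+0.56627 -0.02087 +0.82396]
t = (+0.17349, -0.04885, +0.68586) m
tr R = 2.433192; θ = arccos((tr R − 1)/2) = 0.771886 rad = 44.226°
axis k = ((R−Rᵀ)₃₂, (R−Rᵀ)₁₃, (R−Rᵀ)₂₁) / (2 sinθ) = (-0.219243, -0.757037, -0.615490)
rvec = θ·k = (-0.169231, -0.584346, -0.475089)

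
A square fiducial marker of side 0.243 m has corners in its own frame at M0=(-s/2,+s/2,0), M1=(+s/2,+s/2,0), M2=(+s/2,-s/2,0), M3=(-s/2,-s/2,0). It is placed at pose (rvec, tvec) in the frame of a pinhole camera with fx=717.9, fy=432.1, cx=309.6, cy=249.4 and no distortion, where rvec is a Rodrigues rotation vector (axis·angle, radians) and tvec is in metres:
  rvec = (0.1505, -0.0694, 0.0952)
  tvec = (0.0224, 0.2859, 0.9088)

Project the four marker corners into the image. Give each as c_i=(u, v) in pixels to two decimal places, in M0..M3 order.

Intrinsics K: fx=717.9, fy=432.1, cx=309.6, cy=249.4
Marker side s = 0.243 m; corners in marker frame (Z=0):
  M0 = (-0.1215, +0.1215, 0)
  M1 = (+0.1215, +0.1215, 0)
  M2 = (+0.1215, -0.1215, 0)
  M3 = (-0.1215, -0.1215, 0)
rvec = (0.1505, -0.0694, 0.0952), |rvec| = θ = 0.19113 rad = 10.951°
Rodrigues: sinθ=0.18997, 1−cosθ=0.01821; R = I + sinθ·[k]× + (1−cosθ)·[k]×²:
    [+0.99308 -0.09983 -0.06184]
    [+0.08941 +0.98419 -0.15288]
    [+0.07612 +0.14629 +0.98631]
t = (0.0224, 0.2859, 0.9088) m
M0: Pc = R·M0+t = (-0.11039, +0.39462, +0.91733); u = 717.9·(-0.11039)/0.91733 + 309.6 = 223.2099, v = 432.1·(+0.39462)/0.91733 + 249.4 = 435.2808
M1: Pc = R·M1+t = (+0.13093, +0.41634, +0.93582); u = 717.9·(+0.13093)/0.93582 + 309.6 = 410.0408, v = 432.1·(+0.41634)/0.93582 + 249.4 = 441.6392
M2: Pc = R·M2+t = (+0.15519, +0.17718, +0.90027); u = 717.9·(+0.15519)/0.90027 + 309.6 = 433.3510, v = 432.1·(+0.17718)/0.90027 + 249.4 = 334.4424
M3: Pc = R·M3+t = (-0.08613, +0.15546, +0.88178); u = 717.9·(-0.08613)/0.88178 + 309.6 = 239.4769, v = 432.1·(+0.15546)/0.88178 + 249.4 = 325.5790

c0=(223.21, 435.28) c1=(410.04, 441.64) c2=(433.35, 334.44) c3=(239.48, 325.58)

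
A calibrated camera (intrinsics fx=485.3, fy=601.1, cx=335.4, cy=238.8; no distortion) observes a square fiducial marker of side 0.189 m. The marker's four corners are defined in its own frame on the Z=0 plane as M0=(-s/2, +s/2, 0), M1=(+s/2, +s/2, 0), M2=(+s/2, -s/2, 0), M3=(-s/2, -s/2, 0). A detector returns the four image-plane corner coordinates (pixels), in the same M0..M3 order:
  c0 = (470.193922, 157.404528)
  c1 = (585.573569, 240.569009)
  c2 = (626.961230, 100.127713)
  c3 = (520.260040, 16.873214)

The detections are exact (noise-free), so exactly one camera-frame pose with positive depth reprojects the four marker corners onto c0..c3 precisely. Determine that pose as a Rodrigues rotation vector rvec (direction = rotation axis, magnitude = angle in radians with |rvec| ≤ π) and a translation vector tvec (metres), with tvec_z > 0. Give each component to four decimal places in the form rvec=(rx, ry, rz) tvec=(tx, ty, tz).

rvec=(-0.1889, -0.1871, 0.4741) tvec=(0.3011, -0.1248, 0.6729)

Intrinsics K: fx=485.3, fy=601.1, cx=335.4, cy=238.8
Marker side s = 0.189 m; corners in marker frame (Z=0):
  M0 = (-0.0945, +0.0945, 0)
  M1 = (+0.0945, +0.0945, 0)
  M2 = (+0.0945, -0.0945, 0)
  M3 = (-0.0945, -0.0945, 0)
Detected image corners:
  c0 = (470.193922, 157.404528) px
  c1 = (585.573569, 240.569009) px
  c2 = (626.961230, 100.127713) px
  c3 = (520.260040, 16.873214) px
Planar DLT: solve 8×8 A·h = b for H (H[2,2]=1):
  H  [+696.74075 -423.97927 +552.51041]
  H  [+465.97004 +700.65451 +127.32921]
  H  [+0.19963 -0.33132 +1.00000]
B = K⁻¹H; ‖b₁‖=1.486002, ‖b₂‖=1.486002; λ = 2/(‖b₁‖+‖b₂‖) = 0.672947, sign → tz>0 ⇒ λ=+0.672947
r₁ = λ·B[:,0] = (+0.87330,+0.46830,+0.13434); r₂ = λ·B[:,1] = (-0.43383,+0.87298,-0.22296)
r₃ = r₁×r₂ = (-0.22168,+0.13643,+0.96553); SVD([r₁ r₂ r₃]) → R = UVᵀ:
  R  [+0.87330 -0.43383 -0.22168]
  R  [+0.46830 +0.87298 +0.13643]
  R  [+0.13434 -0.22296 +0.96553]
t = (+0.30106, -0.12479, +0.67295) m
tr R = 2.711802; θ = arccos((tr R − 1)/2) = 0.543506 rad = 31.141°
axis k = ((R−Rᵀ)₃₂, (R−Rᵀ)₁₃, (R−Rᵀ)₂₁) / (2 sinθ) = (-0.347476, -0.344223, +0.872222)
rvec = θ·k = (-0.188855, -0.187087, +0.474058)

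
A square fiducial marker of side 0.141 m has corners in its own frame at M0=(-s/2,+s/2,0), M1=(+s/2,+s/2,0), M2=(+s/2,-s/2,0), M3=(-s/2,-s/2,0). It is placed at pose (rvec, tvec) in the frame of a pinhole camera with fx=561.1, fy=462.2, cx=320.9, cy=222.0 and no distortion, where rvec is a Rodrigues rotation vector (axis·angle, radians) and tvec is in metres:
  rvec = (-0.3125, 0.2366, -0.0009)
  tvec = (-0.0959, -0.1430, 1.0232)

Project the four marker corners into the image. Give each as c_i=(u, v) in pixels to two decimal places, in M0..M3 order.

Intrinsics K: fx=561.1, fy=462.2, cx=320.9, cy=222.0
Marker side s = 0.141 m; corners in marker frame (Z=0):
  M0 = (-0.0705, +0.0705, 0)
  M1 = (+0.0705, +0.0705, 0)
  M2 = (+0.0705, -0.0705, 0)
  M3 = (-0.0705, -0.0705, 0)
rvec = (-0.3125, 0.2366, -0.0009), |rvec| = θ = 0.39197 rad = 22.458°
Rodrigues: sinθ=0.38201, 1−cosθ=0.07584; R = I + sinθ·[k]× + (1−cosθ)·[k]×²:
    [+0.97237 -0.03562 +0.23073]
    [-0.03737 +0.95179 +0.30445]
    [-0.23045 -0.30466 +0.92416]
t = (-0.0959, -0.1430, 1.0232) m
M0: Pc = R·M0+t = (-0.16696, -0.07326, +1.01797); u = 561.1·(-0.16696)/1.01797 + 320.9 = 228.8706, v = 462.2·(-0.07326)/1.01797 + 222.0 = 188.7352
M1: Pc = R·M1+t = (-0.02986, -0.07853, +0.98547); u = 561.1·(-0.02986)/0.98547 + 320.9 = 303.8989, v = 462.2·(-0.07853)/0.98547 + 222.0 = 185.1668
M2: Pc = R·M2+t = (-0.02484, -0.21274, +1.02843); u = 561.1·(-0.02484)/1.02843 + 320.9 = 307.3493, v = 462.2·(-0.21274)/1.02843 + 222.0 = 126.3916
M3: Pc = R·M3+t = (-0.16194, -0.20747, +1.06093); u = 561.1·(-0.16194)/1.06093 + 320.9 = 235.2532, v = 462.2·(-0.20747)/1.06093 + 222.0 = 131.6157

c0=(228.87, 188.74) c1=(303.90, 185.17) c2=(307.35, 126.39) c3=(235.25, 131.62)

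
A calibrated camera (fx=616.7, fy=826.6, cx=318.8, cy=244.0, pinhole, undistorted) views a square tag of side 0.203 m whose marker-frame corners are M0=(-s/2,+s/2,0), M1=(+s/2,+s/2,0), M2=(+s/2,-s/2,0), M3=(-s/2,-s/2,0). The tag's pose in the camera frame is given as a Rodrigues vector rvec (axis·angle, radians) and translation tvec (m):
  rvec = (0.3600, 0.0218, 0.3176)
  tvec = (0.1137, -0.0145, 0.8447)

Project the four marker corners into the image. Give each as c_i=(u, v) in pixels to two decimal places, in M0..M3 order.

Intrinsics K: fx=616.7, fy=826.6, cx=318.8, cy=244.0
Marker side s = 0.203 m; corners in marker frame (Z=0):
  M0 = (-0.1015, +0.1015, 0)
  M1 = (+0.1015, +0.1015, 0)
  M2 = (+0.1015, -0.1015, 0)
  M3 = (-0.1015, -0.1015, 0)
rvec = (0.3600, 0.0218, 0.3176), |rvec| = θ = 0.48057 rad = 27.534°
Rodrigues: sinθ=0.46228, 1−cosθ=0.11327; R = I + sinθ·[k]× + (1−cosθ)·[k]×²:
    [+0.95030 -0.30167 +0.07705]
    [+0.30936 +0.88697 -0.34291]
    [+0.03511 +0.34970 +0.93620]
t = (0.1137, -0.0145, 0.8447) m
M0: Pc = R·M0+t = (-0.01337, +0.04413, +0.87663); u = 616.7·(-0.01337)/0.87663 + 318.8 = 309.3915, v = 826.6·(+0.04413)/0.87663 + 244.0 = 285.6081
M1: Pc = R·M1+t = (+0.17954, +0.10693, +0.88376); u = 616.7·(+0.17954)/0.88376 + 318.8 = 444.0829, v = 826.6·(+0.10693)/0.88376 + 244.0 = 344.0119
M2: Pc = R·M2+t = (+0.24077, -0.07313, +0.81277); u = 616.7·(+0.24077)/0.81277 + 318.8 = 501.4908, v = 826.6·(-0.07313)/0.81277 + 244.0 = 169.6291
M3: Pc = R·M3+t = (+0.04786, -0.13593, +0.80564); u = 616.7·(+0.04786)/0.80564 + 318.8 = 355.4389, v = 826.6·(-0.13593)/0.80564 + 244.0 = 104.5365

c0=(309.39, 285.61) c1=(444.08, 344.01) c2=(501.49, 169.63) c3=(355.44, 104.54)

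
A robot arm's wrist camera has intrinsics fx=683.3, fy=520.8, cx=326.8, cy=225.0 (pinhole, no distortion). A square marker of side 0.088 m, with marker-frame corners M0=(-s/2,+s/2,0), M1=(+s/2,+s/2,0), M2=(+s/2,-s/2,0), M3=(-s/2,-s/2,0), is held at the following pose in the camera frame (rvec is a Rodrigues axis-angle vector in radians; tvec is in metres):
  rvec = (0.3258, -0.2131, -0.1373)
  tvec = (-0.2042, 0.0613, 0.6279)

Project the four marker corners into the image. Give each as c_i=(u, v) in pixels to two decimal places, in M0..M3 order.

c0=(65.64, 315.29) c1=(161.67, 301.22) c2=(144.33, 235.59) c3=(43.21, 248.57)

Intrinsics K: fx=683.3, fy=520.8, cx=326.8, cy=225.0
Marker side s = 0.088 m; corners in marker frame (Z=0):
  M0 = (-0.0440, +0.0440, 0)
  M1 = (+0.0440, +0.0440, 0)
  M2 = (+0.0440, -0.0440, 0)
  M3 = (-0.0440, -0.0440, 0)
rvec = (0.3258, -0.2131, -0.1373), |rvec| = θ = 0.41281 rad = 23.652°
Rodrigues: sinθ=0.40118, 1−cosθ=0.08400; R = I + sinθ·[k]× + (1−cosθ)·[k]×²:
    [+0.96832 +0.09921 -0.22915]
    [-0.16766 +0.93838 -0.30220]
    [+0.18505 +0.33105 +0.92529]
t = (-0.2042, 0.0613, 0.6279) m
M0: Pc = R·M0+t = (-0.24244, +0.10997, +0.63432); u = 683.3·(-0.24244)/0.63432 + 326.8 = 65.6402, v = 520.8·(+0.10997)/0.63432 + 225.0 = 315.2854
M1: Pc = R·M1+t = (-0.15723, +0.09521, +0.65061); u = 683.3·(-0.15723)/0.65061 + 326.8 = 161.6710, v = 520.8·(+0.09521)/0.65061 + 225.0 = 301.2154
M2: Pc = R·M2+t = (-0.16596, +0.01263, +0.62148); u = 683.3·(-0.16596)/0.62148 + 326.8 = 144.3315, v = 520.8·(+0.01263)/0.62148 + 225.0 = 235.5875
M3: Pc = R·M3+t = (-0.25117, +0.02739, +0.60519); u = 683.3·(-0.25117)/0.60519 + 326.8 = 43.2115, v = 520.8·(+0.02739)/0.60519 + 225.0 = 248.5689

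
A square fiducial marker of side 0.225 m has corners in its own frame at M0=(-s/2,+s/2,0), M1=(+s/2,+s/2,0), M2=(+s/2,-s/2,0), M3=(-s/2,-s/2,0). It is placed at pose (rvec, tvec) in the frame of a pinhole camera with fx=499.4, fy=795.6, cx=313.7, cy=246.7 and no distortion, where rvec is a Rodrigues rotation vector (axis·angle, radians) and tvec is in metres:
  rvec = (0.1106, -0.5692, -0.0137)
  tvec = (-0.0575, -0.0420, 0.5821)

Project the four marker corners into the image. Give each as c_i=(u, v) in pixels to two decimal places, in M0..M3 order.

c0=(169.40, 358.05) c1=(340.61, 325.59) c2=(344.80, 46.37) c3=(166.39, 14.15)

Intrinsics K: fx=499.4, fy=795.6, cx=313.7, cy=246.7
Marker side s = 0.225 m; corners in marker frame (Z=0):
  M0 = (-0.1125, +0.1125, 0)
  M1 = (+0.1125, +0.1125, 0)
  M2 = (+0.1125, -0.1125, 0)
  M3 = (-0.1125, -0.1125, 0)
rvec = (0.1106, -0.5692, -0.0137), |rvec| = θ = 0.58001 rad = 33.232°
Rodrigues: sinθ=0.54803, 1−cosθ=0.16354; R = I + sinθ·[k]× + (1−cosθ)·[k]×²:
    [+0.84241 -0.01766 -0.53856]
    [-0.04355 +0.99396 -0.10071]
    [+0.53708 +0.10829 +0.83655]
t = (-0.0575, -0.0420, 0.5821) m
M0: Pc = R·M0+t = (-0.15426, +0.07472, +0.53386); u = 499.4·(-0.15426)/0.53386 + 313.7 = 169.4002, v = 795.6·(+0.07472)/0.53386 + 246.7 = 358.0533
M1: Pc = R·M1+t = (+0.03528, +0.06492, +0.65470); u = 499.4·(+0.03528)/0.65470 + 313.7 = 340.6141, v = 795.6·(+0.06492)/0.65470 + 246.7 = 325.5929
M2: Pc = R·M2+t = (+0.03926, -0.15872, +0.63034); u = 499.4·(+0.03926)/0.63034 + 313.7 = 344.8025, v = 795.6·(-0.15872)/0.63034 + 246.7 = 46.3670
M3: Pc = R·M3+t = (-0.15028, -0.14892, +0.50950); u = 499.4·(-0.15028)/0.50950 + 313.7 = 166.3939, v = 795.6·(-0.14892)/0.50950 + 246.7 = 14.1523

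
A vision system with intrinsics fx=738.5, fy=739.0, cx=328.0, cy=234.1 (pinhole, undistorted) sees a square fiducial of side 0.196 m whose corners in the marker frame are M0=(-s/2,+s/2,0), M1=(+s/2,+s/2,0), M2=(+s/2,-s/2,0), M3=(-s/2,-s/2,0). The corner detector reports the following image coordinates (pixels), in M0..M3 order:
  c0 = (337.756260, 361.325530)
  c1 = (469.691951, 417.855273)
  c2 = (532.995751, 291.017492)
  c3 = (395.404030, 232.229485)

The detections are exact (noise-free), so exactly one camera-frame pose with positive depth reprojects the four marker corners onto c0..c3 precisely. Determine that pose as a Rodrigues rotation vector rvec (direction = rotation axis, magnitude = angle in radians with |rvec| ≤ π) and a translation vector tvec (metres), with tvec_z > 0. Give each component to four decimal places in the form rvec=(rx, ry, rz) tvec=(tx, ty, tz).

rvec=(0.2070, 0.0478, 0.4017) tvec=(0.1410, 0.1242, 0.9889)

Intrinsics K: fx=738.5, fy=739.0, cx=328.0, cy=234.1
Marker side s = 0.196 m; corners in marker frame (Z=0):
  M0 = (-0.0980, +0.0980, 0)
  M1 = (+0.0980, +0.0980, 0)
  M2 = (+0.0980, -0.0980, 0)
  M3 = (-0.0980, -0.0980, 0)
Detected image corners:
  c0 = (337.756260, 361.325530) px
  c1 = (469.691951, 417.855273) px
  c2 = (532.995751, 291.017492) px
  c3 = (395.404030, 232.229485) px
Planar DLT: solve 8×8 A·h = b for H (H[2,2]=1):
  H  [+684.94367 -216.66115 +433.29918]
  H  [+292.31252 +721.83501 +326.91940]
  H  [-0.00536 +0.21173 +1.00000]
B = K⁻¹H; ‖b₁‖=1.011176, ‖b₂‖=1.011176; λ = 2/(‖b₁‖+‖b₂‖) = 0.988947, sign → tz>0 ⇒ λ=+0.988947
r₁ = λ·B[:,0] = (+0.91958,+0.39286,-0.00530); r₂ = λ·B[:,1] = (-0.38313,+0.89965,+0.20939)
r₃ = r₁×r₂ = (+0.08703,-0.19052,+0.97782); SVD([r₁ r₂ r₃]) → R = UVᵀ:
  R  [+0.91958 -0.38313 +0.08703]
  R  [+0.39286 +0.89965 -0.19052]
  R  [-0.00530 +0.20939 +0.97782]
t = (+0.14101, +0.12421, +0.98895) m
tr R = 2.797049; θ = arccos((tr R − 1)/2) = 0.454400 rad = 26.035°
axis k = ((R−Rᵀ)₃₂, (R−Rᵀ)₁₃, (R−Rᵀ)₂₁) / (2 sinθ) = (+0.455550, +0.105181, +0.883975)
rvec = θ·k = (+0.207002, +0.047794, +0.401678)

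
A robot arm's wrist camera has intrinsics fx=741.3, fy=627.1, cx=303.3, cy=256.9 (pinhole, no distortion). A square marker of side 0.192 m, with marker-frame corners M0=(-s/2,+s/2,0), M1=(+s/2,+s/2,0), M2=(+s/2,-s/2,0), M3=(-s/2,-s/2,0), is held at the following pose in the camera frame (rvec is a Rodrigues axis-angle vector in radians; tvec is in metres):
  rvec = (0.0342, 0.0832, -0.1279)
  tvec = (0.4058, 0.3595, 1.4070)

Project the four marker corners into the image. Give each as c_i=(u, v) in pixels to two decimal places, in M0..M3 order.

c0=(472.31, 463.33) c1=(574.65, 454.91) c2=(562.59, 370.21) c3=(459.99, 379.63)

Intrinsics K: fx=741.3, fy=627.1, cx=303.3, cy=256.9
Marker side s = 0.192 m; corners in marker frame (Z=0):
  M0 = (-0.0960, +0.0960, 0)
  M1 = (+0.0960, +0.0960, 0)
  M2 = (+0.0960, -0.0960, 0)
  M3 = (-0.0960, -0.0960, 0)
rvec = (0.0342, 0.0832, -0.1279), |rvec| = θ = 0.15637 rad = 8.959°
Rodrigues: sinθ=0.15573, 1−cosθ=0.01220; R = I + sinθ·[k]× + (1−cosθ)·[k]×²:
    [+0.98838 +0.12880 +0.08068]
    [-0.12596 +0.99125 -0.03937]
    [-0.08504 +0.02875 +0.99596]
t = (0.4058, 0.3595, 1.4070) m
M0: Pc = R·M0+t = (+0.32328, +0.46675, +1.41792); u = 741.3·(+0.32328)/1.41792 + 303.3 = 472.3128, v = 627.1·(+0.46675)/1.41792 + 256.9 = 463.3288
M1: Pc = R·M1+t = (+0.51305, +0.44257, +1.40160); u = 741.3·(+0.51305)/1.40160 + 303.3 = 574.6504, v = 627.1·(+0.44257)/1.40160 + 256.9 = 454.9132
M2: Pc = R·M2+t = (+0.48832, +0.25225, +1.39608); u = 741.3·(+0.48832)/1.39608 + 303.3 = 562.5923, v = 627.1·(+0.25225)/1.39608 + 256.9 = 370.2065
M3: Pc = R·M3+t = (+0.29855, +0.27643, +1.41240); u = 741.3·(+0.29855)/1.41240 + 303.3 = 459.9941, v = 627.1·(+0.27643)/1.41240 + 256.9 = 379.6342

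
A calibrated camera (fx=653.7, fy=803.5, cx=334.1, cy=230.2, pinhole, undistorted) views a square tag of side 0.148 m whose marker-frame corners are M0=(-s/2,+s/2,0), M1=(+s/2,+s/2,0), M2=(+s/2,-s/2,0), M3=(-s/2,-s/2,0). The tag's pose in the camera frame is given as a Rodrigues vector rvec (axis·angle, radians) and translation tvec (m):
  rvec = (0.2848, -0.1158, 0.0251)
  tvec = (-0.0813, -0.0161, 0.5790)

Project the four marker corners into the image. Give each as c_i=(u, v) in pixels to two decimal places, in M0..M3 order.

c0=(159.52, 304.01) c1=(322.44, 303.53) c2=(328.59, 107.66) c3=(153.63, 101.98)

Intrinsics K: fx=653.7, fy=803.5, cx=334.1, cy=230.2
Marker side s = 0.148 m; corners in marker frame (Z=0):
  M0 = (-0.0740, +0.0740, 0)
  M1 = (+0.0740, +0.0740, 0)
  M2 = (+0.0740, -0.0740, 0)
  M3 = (-0.0740, -0.0740, 0)
rvec = (0.2848, -0.1158, 0.0251), |rvec| = θ = 0.30847 rad = 17.674°
Rodrigues: sinθ=0.30360, 1−cosθ=0.04720; R = I + sinθ·[k]× + (1−cosθ)·[k]×²:
    [+0.99304 -0.04106 -0.11043]
    [+0.00834 +0.95945 -0.28175]
    [+0.11752 +0.27886 +0.95311]
t = (-0.0813, -0.0161, 0.5790) m
M0: Pc = R·M0+t = (-0.15782, +0.05428, +0.59094); u = 653.7·(-0.15782)/0.59094 + 334.1 = 159.5151, v = 803.5·(+0.05428)/0.59094 + 230.2 = 304.0072
M1: Pc = R·M1+t = (-0.01085, +0.05552, +0.60833); u = 653.7·(-0.01085)/0.60833 + 334.1 = 322.4365, v = 803.5·(+0.05552)/0.60833 + 230.2 = 303.5282
M2: Pc = R·M2+t = (-0.00478, -0.08648, +0.56706); u = 653.7·(-0.00478)/0.56706 + 334.1 = 328.5935, v = 803.5·(-0.08648)/0.56706 + 230.2 = 107.6588
M3: Pc = R·M3+t = (-0.15175, -0.08772, +0.54967); u = 653.7·(-0.15175)/0.54967 + 334.1 = 153.6340, v = 803.5·(-0.08772)/0.54967 + 230.2 = 101.9760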